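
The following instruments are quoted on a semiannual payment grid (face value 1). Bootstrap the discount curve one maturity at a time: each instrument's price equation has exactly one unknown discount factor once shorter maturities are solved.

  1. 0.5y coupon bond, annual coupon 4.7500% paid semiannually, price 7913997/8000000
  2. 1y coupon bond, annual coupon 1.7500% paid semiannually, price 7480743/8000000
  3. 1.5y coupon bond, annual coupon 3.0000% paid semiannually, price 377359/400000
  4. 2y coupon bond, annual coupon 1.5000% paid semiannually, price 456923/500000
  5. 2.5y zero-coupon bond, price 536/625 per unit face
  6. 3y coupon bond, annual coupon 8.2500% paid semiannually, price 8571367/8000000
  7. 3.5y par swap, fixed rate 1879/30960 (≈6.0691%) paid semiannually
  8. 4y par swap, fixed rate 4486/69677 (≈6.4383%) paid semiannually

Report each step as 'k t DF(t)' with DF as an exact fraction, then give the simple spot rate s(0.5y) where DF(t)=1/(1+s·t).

step 1 [0.5y] bond c/2=19/800: DF=(7913997/8000000 − 19/800·(0))/(1+19/800) = 9663/10000 ≈ 0.966300
step 2 [1y] bond c/2=7/800: DF=(7480743/8000000 − 7/800·(0.966300))/(1+7/800) = 4593/5000 ≈ 0.918600
step 3 [1.5y] bond c/2=3/200: DF=(377359/400000 − 3/200·(0.966300+0.918600))/(1+3/200) = 1127/1250 ≈ 0.901600
step 4 [2y] bond c/2=3/400: DF=(456923/500000 − 3/400·(0.966300+0.918600+0.901600))/(1+3/400) = 8863/10000 ≈ 0.886300
step 5 [2.5y] zero: DF = P = 536/625 ≈ 0.857600
step 6 [3y] bond c/2=33/800: DF=(8571367/8000000 − 33/800·(0.966300+0.918600+0.901600+0.886300+0.857600))/(1+33/800) = 1699/2000 ≈ 0.849500
step 7 [3.5y] swap r/2=1879/61920: DF=(1 − 1879/61920·(0.966300+0.918600+0.901600+0.886300+0.857600+0.849500))/(1+1879/61920) = 8121/10000 ≈ 0.812100
step 8 [4y] swap r/2=2243/69677: DF=(1 − 2243/69677·(0.966300+0.918600+0.901600+0.886300+0.857600+0.849500+0.812100))/(1+2243/69677) = 7757/10000 ≈ 0.775700

1 1/2 9663/10000
2 1 4593/5000
3 3/2 1127/1250
4 2 8863/10000
5 5/2 536/625
6 3 1699/2000
7 7/2 8121/10000
8 4 7757/10000
s(0.5y) = (1/(9663/10000) − 1)/(1/2) = 674/9663 ≈ 6.9751%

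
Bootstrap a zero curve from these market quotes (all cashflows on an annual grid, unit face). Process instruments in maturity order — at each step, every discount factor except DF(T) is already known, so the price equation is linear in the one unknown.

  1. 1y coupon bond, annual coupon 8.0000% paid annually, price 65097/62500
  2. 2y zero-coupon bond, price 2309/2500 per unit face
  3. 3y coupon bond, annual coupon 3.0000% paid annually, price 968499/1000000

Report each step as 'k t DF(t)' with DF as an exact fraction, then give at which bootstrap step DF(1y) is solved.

step 1 [1y] bond c/1=2/25: DF=(65097/62500 − 2/25·(0))/(1+2/25) = 2411/2500 ≈ 0.964400
step 2 [2y] zero: DF = P = 2309/2500 ≈ 0.923600
step 3 [3y] bond c/1=3/100: DF=(968499/1000000 − 3/100·(0.964400+0.923600))/(1+3/100) = 8853/10000 ≈ 0.885300

1 1 2411/2500
2 2 2309/2500
3 3 8853/10000
DF(1y) is solved at step 1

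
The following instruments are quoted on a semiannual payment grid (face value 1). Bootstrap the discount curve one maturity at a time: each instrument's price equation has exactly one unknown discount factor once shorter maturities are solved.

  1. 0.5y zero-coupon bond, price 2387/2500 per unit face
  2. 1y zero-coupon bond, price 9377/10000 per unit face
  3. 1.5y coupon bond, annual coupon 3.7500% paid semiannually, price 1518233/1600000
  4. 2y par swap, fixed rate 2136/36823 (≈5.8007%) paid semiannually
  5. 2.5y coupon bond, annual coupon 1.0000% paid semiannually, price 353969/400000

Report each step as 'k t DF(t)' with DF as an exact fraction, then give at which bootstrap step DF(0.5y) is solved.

step 1 [0.5y] zero: DF = P = 2387/2500 ≈ 0.954800
step 2 [1y] zero: DF = P = 9377/10000 ≈ 0.937700
step 3 [1.5y] bond c/2=3/160: DF=(1518233/1600000 − 3/160·(0.954800+0.937700))/(1+3/160) = 4483/5000 ≈ 0.896600
step 4 [2y] swap r/2=1068/36823: DF=(1 − 1068/36823·(0.954800+0.937700+0.896600))/(1+1068/36823) = 2233/2500 ≈ 0.893200
step 5 [2.5y] bond c/2=1/200: DF=(353969/400000 − 1/200·(0.954800+0.937700+0.896600+0.893200))/(1+1/200) = 4311/5000 ≈ 0.862200

1 1/2 2387/2500
2 1 9377/10000
3 3/2 4483/5000
4 2 2233/2500
5 5/2 4311/5000
DF(0.5y) is solved at step 1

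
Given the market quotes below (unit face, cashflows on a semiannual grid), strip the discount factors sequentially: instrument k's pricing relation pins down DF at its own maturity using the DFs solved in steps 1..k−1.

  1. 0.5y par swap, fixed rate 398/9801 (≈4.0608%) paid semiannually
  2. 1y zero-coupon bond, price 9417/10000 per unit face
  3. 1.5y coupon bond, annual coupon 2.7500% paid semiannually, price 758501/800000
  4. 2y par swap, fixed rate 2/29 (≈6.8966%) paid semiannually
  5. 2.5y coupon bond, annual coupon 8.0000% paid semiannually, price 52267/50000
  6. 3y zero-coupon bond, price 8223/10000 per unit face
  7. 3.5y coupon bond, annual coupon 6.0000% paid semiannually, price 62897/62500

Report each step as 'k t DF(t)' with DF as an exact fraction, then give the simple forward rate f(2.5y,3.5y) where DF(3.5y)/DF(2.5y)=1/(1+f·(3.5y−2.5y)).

1 1/2 9801/10000
2 1 9417/10000
3 3/2 2273/2500
4 2 8723/10000
5 5/2 8627/10000
6 3 8223/10000
7 7/2 8201/10000
f(2.5y,3.5y) = ((8627/10000)/(8201/10000) − 1)/(1) = 426/8201 ≈ 5.1945%

step 1 [0.5y] swap r/2=199/9801: DF=(1 − 199/9801·(0))/(1+199/9801) = 9801/10000 ≈ 0.980100
step 2 [1y] zero: DF = P = 9417/10000 ≈ 0.941700
step 3 [1.5y] bond c/2=11/800: DF=(758501/800000 − 11/800·(0.980100+0.941700))/(1+11/800) = 2273/2500 ≈ 0.909200
step 4 [2y] swap r/2=1/29: DF=(1 − 1/29·(0.980100+0.941700+0.909200))/(1+1/29) = 8723/10000 ≈ 0.872300
step 5 [2.5y] bond c/2=1/25: DF=(52267/50000 − 1/25·(0.980100+0.941700+0.909200+0.872300))/(1+1/25) = 8627/10000 ≈ 0.862700
step 6 [3y] zero: DF = P = 8223/10000 ≈ 0.822300
step 7 [3.5y] bond c/2=3/100: DF=(62897/62500 − 3/100·(0.980100+0.941700+0.909200+0.872300+0.862700+0.822300))/(1+3/100) = 8201/10000 ≈ 0.820100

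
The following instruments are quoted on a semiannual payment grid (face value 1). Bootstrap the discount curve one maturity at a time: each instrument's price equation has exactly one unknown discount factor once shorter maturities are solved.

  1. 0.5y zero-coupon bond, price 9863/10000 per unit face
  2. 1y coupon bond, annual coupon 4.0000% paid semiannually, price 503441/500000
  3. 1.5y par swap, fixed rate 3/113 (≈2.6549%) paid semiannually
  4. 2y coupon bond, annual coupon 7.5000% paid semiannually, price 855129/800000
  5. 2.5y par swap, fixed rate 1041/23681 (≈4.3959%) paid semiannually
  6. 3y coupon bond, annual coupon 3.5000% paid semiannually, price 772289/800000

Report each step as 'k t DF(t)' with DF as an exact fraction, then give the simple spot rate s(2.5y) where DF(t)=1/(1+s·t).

step 1 [0.5y] zero: DF = P = 9863/10000 ≈ 0.986300
step 2 [1y] bond c/2=1/50: DF=(503441/500000 − 1/50·(0.986300))/(1+1/50) = 4839/5000 ≈ 0.967800
step 3 [1.5y] swap r/2=3/226: DF=(1 − 3/226·(0.986300+0.967800))/(1+3/226) = 9613/10000 ≈ 0.961300
step 4 [2y] bond c/2=3/80: DF=(855129/800000 − 3/80·(0.986300+0.967800+0.961300))/(1+3/80) = 9249/10000 ≈ 0.924900
step 5 [2.5y] swap r/2=1041/47362: DF=(1 − 1041/47362·(0.986300+0.967800+0.961300+0.924900))/(1+1041/47362) = 8959/10000 ≈ 0.895900
step 6 [3y] bond c/2=7/400: DF=(772289/800000 − 7/400·(0.986300+0.967800+0.961300+0.924900+0.895900))/(1+7/400) = 8673/10000 ≈ 0.867300

1 1/2 9863/10000
2 1 4839/5000
3 3/2 9613/10000
4 2 9249/10000
5 5/2 8959/10000
6 3 8673/10000
s(2.5y) = (1/(8959/10000) − 1)/(5/2) = 2082/44795 ≈ 4.6478%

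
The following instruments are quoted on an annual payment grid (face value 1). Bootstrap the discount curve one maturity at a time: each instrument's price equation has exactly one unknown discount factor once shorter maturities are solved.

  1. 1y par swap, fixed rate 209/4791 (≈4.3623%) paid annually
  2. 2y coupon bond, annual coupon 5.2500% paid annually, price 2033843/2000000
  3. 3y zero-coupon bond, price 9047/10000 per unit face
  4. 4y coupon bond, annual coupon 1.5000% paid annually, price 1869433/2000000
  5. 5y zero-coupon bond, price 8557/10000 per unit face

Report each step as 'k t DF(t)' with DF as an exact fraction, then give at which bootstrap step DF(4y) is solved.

1 1 4791/5000
2 2 574/625
3 3 9047/10000
4 4 4399/5000
5 5 8557/10000
DF(4y) is solved at step 4

step 1 [1y] swap r/1=209/4791: DF=(1 − 209/4791·(0))/(1+209/4791) = 4791/5000 ≈ 0.958200
step 2 [2y] bond c/1=21/400: DF=(2033843/2000000 − 21/400·(0.958200))/(1+21/400) = 574/625 ≈ 0.918400
step 3 [3y] zero: DF = P = 9047/10000 ≈ 0.904700
step 4 [4y] bond c/1=3/200: DF=(1869433/2000000 − 3/200·(0.958200+0.918400+0.904700))/(1+3/200) = 4399/5000 ≈ 0.879800
step 5 [5y] zero: DF = P = 8557/10000 ≈ 0.855700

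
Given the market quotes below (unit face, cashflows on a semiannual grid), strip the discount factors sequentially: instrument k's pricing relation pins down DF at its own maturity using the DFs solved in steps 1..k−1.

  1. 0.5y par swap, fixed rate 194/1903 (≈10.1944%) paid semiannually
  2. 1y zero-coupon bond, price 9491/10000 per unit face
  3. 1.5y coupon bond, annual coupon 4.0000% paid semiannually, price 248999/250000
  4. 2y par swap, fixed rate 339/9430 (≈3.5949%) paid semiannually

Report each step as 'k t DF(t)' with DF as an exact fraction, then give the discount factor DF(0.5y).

1 1/2 1903/2000
2 1 9491/10000
3 3/2 587/625
4 2 4661/5000
DF(0.5y) = 1903/2000 ≈ 0.951500

step 1 [0.5y] swap r/2=97/1903: DF=(1 − 97/1903·(0))/(1+97/1903) = 1903/2000 ≈ 0.951500
step 2 [1y] zero: DF = P = 9491/10000 ≈ 0.949100
step 3 [1.5y] bond c/2=1/50: DF=(248999/250000 − 1/50·(0.951500+0.949100))/(1+1/50) = 587/625 ≈ 0.939200
step 4 [2y] swap r/2=339/18860: DF=(1 − 339/18860·(0.951500+0.949100+0.939200))/(1+339/18860) = 4661/5000 ≈ 0.932200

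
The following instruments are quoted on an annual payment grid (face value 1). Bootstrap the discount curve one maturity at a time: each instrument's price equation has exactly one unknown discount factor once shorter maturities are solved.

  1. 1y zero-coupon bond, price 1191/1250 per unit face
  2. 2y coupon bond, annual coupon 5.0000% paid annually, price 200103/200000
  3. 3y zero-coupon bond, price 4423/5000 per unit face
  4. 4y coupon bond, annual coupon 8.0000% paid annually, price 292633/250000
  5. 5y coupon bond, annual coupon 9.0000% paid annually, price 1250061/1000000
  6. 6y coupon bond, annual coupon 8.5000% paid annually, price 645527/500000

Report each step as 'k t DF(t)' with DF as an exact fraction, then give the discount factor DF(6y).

1 1 1191/1250
2 2 363/400
3 3 4423/5000
4 4 1761/2000
5 5 339/400
6 6 1679/2000
DF(6y) = 1679/2000 ≈ 0.839500

step 1 [1y] zero: DF = P = 1191/1250 ≈ 0.952800
step 2 [2y] bond c/1=1/20: DF=(200103/200000 − 1/20·(0.952800))/(1+1/20) = 363/400 ≈ 0.907500
step 3 [3y] zero: DF = P = 4423/5000 ≈ 0.884600
step 4 [4y] bond c/1=2/25: DF=(292633/250000 − 2/25·(0.952800+0.907500+0.884600))/(1+2/25) = 1761/2000 ≈ 0.880500
step 5 [5y] bond c/1=9/100: DF=(1250061/1000000 − 9/100·(0.952800+0.907500+0.884600+0.880500))/(1+9/100) = 339/400 ≈ 0.847500
step 6 [6y] bond c/1=17/200: DF=(645527/500000 − 17/200·(0.952800+0.907500+0.884600+0.880500+0.847500))/(1+17/200) = 1679/2000 ≈ 0.839500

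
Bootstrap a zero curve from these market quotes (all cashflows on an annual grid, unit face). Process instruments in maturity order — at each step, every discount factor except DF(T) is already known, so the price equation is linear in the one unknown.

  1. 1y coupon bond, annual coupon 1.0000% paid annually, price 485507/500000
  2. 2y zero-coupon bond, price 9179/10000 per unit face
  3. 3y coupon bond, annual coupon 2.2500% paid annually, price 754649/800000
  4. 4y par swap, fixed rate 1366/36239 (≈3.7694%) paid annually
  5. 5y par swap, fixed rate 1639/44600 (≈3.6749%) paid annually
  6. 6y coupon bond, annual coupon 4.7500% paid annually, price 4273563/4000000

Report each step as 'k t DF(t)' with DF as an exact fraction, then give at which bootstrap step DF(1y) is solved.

1 1 4807/5000
2 2 9179/10000
3 3 2203/2500
4 4 4317/5000
5 5 8361/10000
6 6 8177/10000
DF(1y) is solved at step 1

step 1 [1y] bond c/1=1/100: DF=(485507/500000 − 1/100·(0))/(1+1/100) = 4807/5000 ≈ 0.961400
step 2 [2y] zero: DF = P = 9179/10000 ≈ 0.917900
step 3 [3y] bond c/1=9/400: DF=(754649/800000 − 9/400·(0.961400+0.917900))/(1+9/400) = 2203/2500 ≈ 0.881200
step 4 [4y] swap r/1=1366/36239: DF=(1 − 1366/36239·(0.961400+0.917900+0.881200))/(1+1366/36239) = 4317/5000 ≈ 0.863400
step 5 [5y] swap r/1=1639/44600: DF=(1 − 1639/44600·(0.961400+0.917900+0.881200+0.863400))/(1+1639/44600) = 8361/10000 ≈ 0.836100
step 6 [6y] bond c/1=19/400: DF=(4273563/4000000 − 19/400·(0.961400+0.917900+0.881200+0.863400+0.836100))/(1+19/400) = 8177/10000 ≈ 0.817700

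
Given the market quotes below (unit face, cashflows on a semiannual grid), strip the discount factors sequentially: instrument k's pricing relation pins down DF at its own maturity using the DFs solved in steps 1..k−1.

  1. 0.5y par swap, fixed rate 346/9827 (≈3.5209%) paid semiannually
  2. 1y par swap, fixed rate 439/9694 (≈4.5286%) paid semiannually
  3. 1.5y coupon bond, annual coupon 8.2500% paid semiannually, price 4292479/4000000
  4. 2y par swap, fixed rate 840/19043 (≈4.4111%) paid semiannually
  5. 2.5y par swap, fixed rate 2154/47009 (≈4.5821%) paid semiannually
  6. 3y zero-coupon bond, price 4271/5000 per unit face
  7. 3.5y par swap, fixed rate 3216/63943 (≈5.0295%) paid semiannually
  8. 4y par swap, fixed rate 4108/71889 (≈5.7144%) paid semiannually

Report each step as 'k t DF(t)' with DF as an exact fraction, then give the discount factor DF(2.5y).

1 1/2 9827/10000
2 1 9561/10000
3 3/2 4769/5000
4 2 229/250
5 5/2 8923/10000
6 3 4271/5000
7 7/2 1049/1250
8 4 3973/5000
DF(2.5y) = 8923/10000 ≈ 0.892300

step 1 [0.5y] swap r/2=173/9827: DF=(1 − 173/9827·(0))/(1+173/9827) = 9827/10000 ≈ 0.982700
step 2 [1y] swap r/2=439/19388: DF=(1 − 439/19388·(0.982700))/(1+439/19388) = 9561/10000 ≈ 0.956100
step 3 [1.5y] bond c/2=33/800: DF=(4292479/4000000 − 33/800·(0.982700+0.956100))/(1+33/800) = 4769/5000 ≈ 0.953800
step 4 [2y] swap r/2=420/19043: DF=(1 − 420/19043·(0.982700+0.956100+0.953800))/(1+420/19043) = 229/250 ≈ 0.916000
step 5 [2.5y] swap r/2=1077/47009: DF=(1 − 1077/47009·(0.982700+0.956100+0.953800+0.916000))/(1+1077/47009) = 8923/10000 ≈ 0.892300
step 6 [3y] zero: DF = P = 4271/5000 ≈ 0.854200
step 7 [3.5y] swap r/2=1608/63943: DF=(1 − 1608/63943·(0.982700+0.956100+0.953800+0.916000+0.892300+0.854200))/(1+1608/63943) = 1049/1250 ≈ 0.839200
step 8 [4y] swap r/2=2054/71889: DF=(1 − 2054/71889·(0.982700+0.956100+0.953800+0.916000+0.892300+0.854200+0.839200))/(1+2054/71889) = 3973/5000 ≈ 0.794600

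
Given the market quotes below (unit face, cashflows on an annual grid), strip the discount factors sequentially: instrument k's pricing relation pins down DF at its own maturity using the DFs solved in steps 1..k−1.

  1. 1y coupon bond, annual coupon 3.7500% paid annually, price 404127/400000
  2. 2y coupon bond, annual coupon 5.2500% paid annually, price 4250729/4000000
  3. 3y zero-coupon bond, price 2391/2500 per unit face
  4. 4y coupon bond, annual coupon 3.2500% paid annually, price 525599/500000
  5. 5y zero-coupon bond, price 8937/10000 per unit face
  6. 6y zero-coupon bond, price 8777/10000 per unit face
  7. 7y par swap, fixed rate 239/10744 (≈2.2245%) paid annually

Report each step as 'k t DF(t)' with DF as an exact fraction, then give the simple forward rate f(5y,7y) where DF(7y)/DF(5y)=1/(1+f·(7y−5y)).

step 1 [1y] bond c/1=3/80: DF=(404127/400000 − 3/80·(0))/(1+3/80) = 4869/5000 ≈ 0.973800
step 2 [2y] bond c/1=21/400: DF=(4250729/4000000 − 21/400·(0.973800))/(1+21/400) = 9611/10000 ≈ 0.961100
step 3 [3y] zero: DF = P = 2391/2500 ≈ 0.956400
step 4 [4y] bond c/1=13/400: DF=(525599/500000 − 13/400·(0.973800+0.961100+0.956400))/(1+13/400) = 9271/10000 ≈ 0.927100
step 5 [5y] zero: DF = P = 8937/10000 ≈ 0.893700
step 6 [6y] zero: DF = P = 8777/10000 ≈ 0.877700
step 7 [7y] swap r/1=239/10744: DF=(1 − 239/10744·(0.973800+0.961100+0.956400+0.927100+0.893700+0.877700))/(1+239/10744) = 4283/5000 ≈ 0.856600

1 1 4869/5000
2 2 9611/10000
3 3 2391/2500
4 4 9271/10000
5 5 8937/10000
6 6 8777/10000
7 7 4283/5000
f(5y,7y) = ((8937/10000)/(4283/5000) − 1)/(2) = 371/17132 ≈ 2.1655%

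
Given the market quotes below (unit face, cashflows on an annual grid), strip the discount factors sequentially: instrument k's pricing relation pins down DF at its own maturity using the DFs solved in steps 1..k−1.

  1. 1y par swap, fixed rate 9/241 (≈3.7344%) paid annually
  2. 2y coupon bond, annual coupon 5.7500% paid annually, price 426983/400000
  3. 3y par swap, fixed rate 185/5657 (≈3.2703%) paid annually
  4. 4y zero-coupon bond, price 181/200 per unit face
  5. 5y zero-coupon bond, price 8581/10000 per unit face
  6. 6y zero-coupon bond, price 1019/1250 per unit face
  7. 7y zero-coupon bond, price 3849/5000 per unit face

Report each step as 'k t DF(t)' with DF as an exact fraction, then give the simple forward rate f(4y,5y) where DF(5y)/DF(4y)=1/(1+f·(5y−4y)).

1 1 241/250
2 2 957/1000
3 3 363/400
4 4 181/200
5 5 8581/10000
6 6 1019/1250
7 7 3849/5000
f(4y,5y) = ((181/200)/(8581/10000) − 1)/(1) = 469/8581 ≈ 5.4656%

step 1 [1y] swap r/1=9/241: DF=(1 − 9/241·(0))/(1+9/241) = 241/250 ≈ 0.964000
step 2 [2y] bond c/1=23/400: DF=(426983/400000 − 23/400·(0.964000))/(1+23/400) = 957/1000 ≈ 0.957000
step 3 [3y] swap r/1=185/5657: DF=(1 − 185/5657·(0.964000+0.957000))/(1+185/5657) = 363/400 ≈ 0.907500
step 4 [4y] zero: DF = P = 181/200 ≈ 0.905000
step 5 [5y] zero: DF = P = 8581/10000 ≈ 0.858100
step 6 [6y] zero: DF = P = 1019/1250 ≈ 0.815200
step 7 [7y] zero: DF = P = 3849/5000 ≈ 0.769800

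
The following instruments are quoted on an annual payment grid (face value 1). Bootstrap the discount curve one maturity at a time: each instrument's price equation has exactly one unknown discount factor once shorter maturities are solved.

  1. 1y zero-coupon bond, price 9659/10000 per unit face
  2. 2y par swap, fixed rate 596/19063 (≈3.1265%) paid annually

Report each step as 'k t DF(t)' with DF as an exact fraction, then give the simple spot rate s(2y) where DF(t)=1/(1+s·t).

step 1 [1y] zero: DF = P = 9659/10000 ≈ 0.965900
step 2 [2y] swap r/1=596/19063: DF=(1 − 596/19063·(0.965900))/(1+596/19063) = 2351/2500 ≈ 0.940400

1 1 9659/10000
2 2 2351/2500
s(2y) = (1/(2351/2500) − 1)/(2) = 149/4702 ≈ 3.1689%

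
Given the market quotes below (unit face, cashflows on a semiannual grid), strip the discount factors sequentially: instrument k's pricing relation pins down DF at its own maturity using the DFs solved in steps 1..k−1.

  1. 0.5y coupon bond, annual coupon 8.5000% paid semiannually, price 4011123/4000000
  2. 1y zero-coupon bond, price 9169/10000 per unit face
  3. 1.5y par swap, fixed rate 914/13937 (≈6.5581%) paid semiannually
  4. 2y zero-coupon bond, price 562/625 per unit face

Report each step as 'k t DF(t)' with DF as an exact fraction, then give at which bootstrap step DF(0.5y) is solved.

step 1 [0.5y] bond c/2=17/400: DF=(4011123/4000000 − 17/400·(0))/(1+17/400) = 9619/10000 ≈ 0.961900
step 2 [1y] zero: DF = P = 9169/10000 ≈ 0.916900
step 3 [1.5y] swap r/2=457/13937: DF=(1 − 457/13937·(0.961900+0.916900))/(1+457/13937) = 4543/5000 ≈ 0.908600
step 4 [2y] zero: DF = P = 562/625 ≈ 0.899200

1 1/2 9619/10000
2 1 9169/10000
3 3/2 4543/5000
4 2 562/625
DF(0.5y) is solved at step 1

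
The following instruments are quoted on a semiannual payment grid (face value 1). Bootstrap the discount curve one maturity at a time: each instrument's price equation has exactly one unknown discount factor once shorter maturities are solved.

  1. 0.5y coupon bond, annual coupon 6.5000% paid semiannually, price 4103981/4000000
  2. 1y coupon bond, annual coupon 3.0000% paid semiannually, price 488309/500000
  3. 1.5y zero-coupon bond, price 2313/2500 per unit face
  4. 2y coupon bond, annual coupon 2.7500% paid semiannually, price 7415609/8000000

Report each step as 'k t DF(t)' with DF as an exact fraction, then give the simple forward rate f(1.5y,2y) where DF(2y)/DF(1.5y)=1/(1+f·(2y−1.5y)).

1 1/2 9937/10000
2 1 379/400
3 3/2 2313/2500
4 2 1751/2000
f(1.5y,2y) = ((2313/2500)/(1751/2000) − 1)/(1/2) = 994/8755 ≈ 11.3535%

step 1 [0.5y] bond c/2=13/400: DF=(4103981/4000000 − 13/400·(0))/(1+13/400) = 9937/10000 ≈ 0.993700
step 2 [1y] bond c/2=3/200: DF=(488309/500000 − 3/200·(0.993700))/(1+3/200) = 379/400 ≈ 0.947500
step 3 [1.5y] zero: DF = P = 2313/2500 ≈ 0.925200
step 4 [2y] bond c/2=11/800: DF=(7415609/8000000 − 11/800·(0.993700+0.947500+0.925200))/(1+11/800) = 1751/2000 ≈ 0.875500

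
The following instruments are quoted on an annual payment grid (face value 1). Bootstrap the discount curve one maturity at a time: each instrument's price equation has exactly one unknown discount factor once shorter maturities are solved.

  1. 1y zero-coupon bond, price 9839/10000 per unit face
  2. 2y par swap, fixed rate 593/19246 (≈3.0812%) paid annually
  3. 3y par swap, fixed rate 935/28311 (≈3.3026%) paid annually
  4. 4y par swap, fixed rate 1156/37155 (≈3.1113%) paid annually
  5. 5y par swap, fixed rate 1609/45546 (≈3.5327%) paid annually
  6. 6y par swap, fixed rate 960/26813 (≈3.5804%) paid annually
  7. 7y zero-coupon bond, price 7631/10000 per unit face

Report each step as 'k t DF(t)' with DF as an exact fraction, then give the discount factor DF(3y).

step 1 [1y] zero: DF = P = 9839/10000 ≈ 0.983900
step 2 [2y] swap r/1=593/19246: DF=(1 − 593/19246·(0.983900))/(1+593/19246) = 9407/10000 ≈ 0.940700
step 3 [3y] swap r/1=935/28311: DF=(1 − 935/28311·(0.983900+0.940700))/(1+935/28311) = 1813/2000 ≈ 0.906500
step 4 [4y] swap r/1=1156/37155: DF=(1 − 1156/37155·(0.983900+0.940700+0.906500))/(1+1156/37155) = 2211/2500 ≈ 0.884400
step 5 [5y] swap r/1=1609/45546: DF=(1 − 1609/45546·(0.983900+0.940700+0.906500+0.884400))/(1+1609/45546) = 8391/10000 ≈ 0.839100
step 6 [6y] swap r/1=960/26813: DF=(1 − 960/26813·(0.983900+0.940700+0.906500+0.884400+0.839100))/(1+960/26813) = 101/125 ≈ 0.808000
step 7 [7y] zero: DF = P = 7631/10000 ≈ 0.763100

1 1 9839/10000
2 2 9407/10000
3 3 1813/2000
4 4 2211/2500
5 5 8391/10000
6 6 101/125
7 7 7631/10000
DF(3y) = 1813/2000 ≈ 0.906500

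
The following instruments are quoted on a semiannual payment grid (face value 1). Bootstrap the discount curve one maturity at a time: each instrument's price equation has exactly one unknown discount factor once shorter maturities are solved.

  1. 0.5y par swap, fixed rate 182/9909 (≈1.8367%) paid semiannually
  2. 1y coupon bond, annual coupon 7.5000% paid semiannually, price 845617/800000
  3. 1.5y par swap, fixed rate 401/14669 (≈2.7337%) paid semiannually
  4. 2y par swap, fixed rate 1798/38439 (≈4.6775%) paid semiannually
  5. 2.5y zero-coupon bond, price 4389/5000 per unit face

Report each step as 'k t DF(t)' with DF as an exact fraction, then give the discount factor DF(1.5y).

1 1/2 9909/10000
2 1 983/1000
3 3/2 9599/10000
4 2 9101/10000
5 5/2 4389/5000
DF(1.5y) = 9599/10000 ≈ 0.959900

step 1 [0.5y] swap r/2=91/9909: DF=(1 − 91/9909·(0))/(1+91/9909) = 9909/10000 ≈ 0.990900
step 2 [1y] bond c/2=3/80: DF=(845617/800000 − 3/80·(0.990900))/(1+3/80) = 983/1000 ≈ 0.983000
step 3 [1.5y] swap r/2=401/29338: DF=(1 − 401/29338·(0.990900+0.983000))/(1+401/29338) = 9599/10000 ≈ 0.959900
step 4 [2y] swap r/2=899/38439: DF=(1 − 899/38439·(0.990900+0.983000+0.959900))/(1+899/38439) = 9101/10000 ≈ 0.910100
step 5 [2.5y] zero: DF = P = 4389/5000 ≈ 0.877800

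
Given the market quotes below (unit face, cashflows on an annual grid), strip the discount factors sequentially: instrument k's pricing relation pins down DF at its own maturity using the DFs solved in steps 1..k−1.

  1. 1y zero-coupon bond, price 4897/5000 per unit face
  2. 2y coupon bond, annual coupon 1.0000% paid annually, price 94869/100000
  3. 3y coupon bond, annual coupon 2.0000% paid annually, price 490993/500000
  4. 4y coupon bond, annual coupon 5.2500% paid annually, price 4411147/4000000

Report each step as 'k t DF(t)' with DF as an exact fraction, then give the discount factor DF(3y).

step 1 [1y] zero: DF = P = 4897/5000 ≈ 0.979400
step 2 [2y] bond c/1=1/100: DF=(94869/100000 − 1/100·(0.979400))/(1+1/100) = 581/625 ≈ 0.929600
step 3 [3y] bond c/1=1/50: DF=(490993/500000 − 1/50·(0.979400+0.929600))/(1+1/50) = 9253/10000 ≈ 0.925300
step 4 [4y] bond c/1=21/400: DF=(4411147/4000000 − 21/400·(0.979400+0.929600+0.925300))/(1+21/400) = 1133/1250 ≈ 0.906400

1 1 4897/5000
2 2 581/625
3 3 9253/10000
4 4 1133/1250
DF(3y) = 9253/10000 ≈ 0.925300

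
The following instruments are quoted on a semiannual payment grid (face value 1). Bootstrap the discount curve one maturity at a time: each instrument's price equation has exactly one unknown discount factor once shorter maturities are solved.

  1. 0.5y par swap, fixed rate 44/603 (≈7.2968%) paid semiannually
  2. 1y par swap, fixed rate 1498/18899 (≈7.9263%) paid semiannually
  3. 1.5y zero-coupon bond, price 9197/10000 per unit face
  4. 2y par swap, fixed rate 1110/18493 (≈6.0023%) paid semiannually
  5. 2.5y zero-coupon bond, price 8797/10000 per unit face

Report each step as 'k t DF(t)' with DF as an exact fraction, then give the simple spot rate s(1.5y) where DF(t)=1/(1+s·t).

1 1/2 603/625
2 1 9251/10000
3 3/2 9197/10000
4 2 889/1000
5 5/2 8797/10000
s(1.5y) = (1/(9197/10000) − 1)/(3/2) = 1606/27591 ≈ 5.8207%

step 1 [0.5y] swap r/2=22/603: DF=(1 − 22/603·(0))/(1+22/603) = 603/625 ≈ 0.964800
step 2 [1y] swap r/2=749/18899: DF=(1 − 749/18899·(0.964800))/(1+749/18899) = 9251/10000 ≈ 0.925100
step 3 [1.5y] zero: DF = P = 9197/10000 ≈ 0.919700
step 4 [2y] swap r/2=555/18493: DF=(1 − 555/18493·(0.964800+0.925100+0.919700))/(1+555/18493) = 889/1000 ≈ 0.889000
step 5 [2.5y] zero: DF = P = 8797/10000 ≈ 0.879700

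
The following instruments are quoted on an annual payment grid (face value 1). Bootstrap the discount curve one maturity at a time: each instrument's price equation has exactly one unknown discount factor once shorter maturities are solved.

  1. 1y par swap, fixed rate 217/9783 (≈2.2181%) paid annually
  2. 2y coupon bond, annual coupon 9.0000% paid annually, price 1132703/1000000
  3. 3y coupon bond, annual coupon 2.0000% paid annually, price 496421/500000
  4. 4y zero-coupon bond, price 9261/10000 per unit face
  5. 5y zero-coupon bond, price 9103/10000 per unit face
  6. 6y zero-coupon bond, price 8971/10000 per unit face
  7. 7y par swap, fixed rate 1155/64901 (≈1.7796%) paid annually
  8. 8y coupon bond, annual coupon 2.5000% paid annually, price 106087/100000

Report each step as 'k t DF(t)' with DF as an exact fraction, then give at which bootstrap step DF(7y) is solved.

1 1 9783/10000
2 2 599/625
3 3 4677/5000
4 4 9261/10000
5 5 9103/10000
6 6 8971/10000
7 7 1769/2000
8 8 8767/10000
DF(7y) is solved at step 7

step 1 [1y] swap r/1=217/9783: DF=(1 − 217/9783·(0))/(1+217/9783) = 9783/10000 ≈ 0.978300
step 2 [2y] bond c/1=9/100: DF=(1132703/1000000 − 9/100·(0.978300))/(1+9/100) = 599/625 ≈ 0.958400
step 3 [3y] bond c/1=1/50: DF=(496421/500000 − 1/50·(0.978300+0.958400))/(1+1/50) = 4677/5000 ≈ 0.935400
step 4 [4y] zero: DF = P = 9261/10000 ≈ 0.926100
step 5 [5y] zero: DF = P = 9103/10000 ≈ 0.910300
step 6 [6y] zero: DF = P = 8971/10000 ≈ 0.897100
step 7 [7y] swap r/1=1155/64901: DF=(1 − 1155/64901·(0.978300+0.958400+0.935400+0.926100+0.910300+0.897100))/(1+1155/64901) = 1769/2000 ≈ 0.884500
step 8 [8y] bond c/1=1/40: DF=(106087/100000 − 1/40·(0.978300+0.958400+0.935400+0.926100+0.910300+0.897100+0.884500))/(1+1/40) = 8767/10000 ≈ 0.876700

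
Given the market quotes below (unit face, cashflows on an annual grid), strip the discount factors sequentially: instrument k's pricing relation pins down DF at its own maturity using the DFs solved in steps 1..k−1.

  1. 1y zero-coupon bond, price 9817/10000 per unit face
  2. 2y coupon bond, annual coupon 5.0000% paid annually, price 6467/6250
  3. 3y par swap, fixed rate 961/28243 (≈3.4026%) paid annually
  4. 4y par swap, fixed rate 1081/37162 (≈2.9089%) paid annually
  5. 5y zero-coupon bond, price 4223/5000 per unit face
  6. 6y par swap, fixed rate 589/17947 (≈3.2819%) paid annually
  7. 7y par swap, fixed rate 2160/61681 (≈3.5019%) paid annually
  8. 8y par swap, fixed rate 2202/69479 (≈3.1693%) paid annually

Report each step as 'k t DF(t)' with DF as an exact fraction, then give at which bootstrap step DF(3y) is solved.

1 1 9817/10000
2 2 9387/10000
3 3 9039/10000
4 4 8919/10000
5 5 4223/5000
6 6 8233/10000
7 7 98/125
8 8 3899/5000
DF(3y) is solved at step 3

step 1 [1y] zero: DF = P = 9817/10000 ≈ 0.981700
step 2 [2y] bond c/1=1/20: DF=(6467/6250 − 1/20·(0.981700))/(1+1/20) = 9387/10000 ≈ 0.938700
step 3 [3y] swap r/1=961/28243: DF=(1 − 961/28243·(0.981700+0.938700))/(1+961/28243) = 9039/10000 ≈ 0.903900
step 4 [4y] swap r/1=1081/37162: DF=(1 − 1081/37162·(0.981700+0.938700+0.903900))/(1+1081/37162) = 8919/10000 ≈ 0.891900
step 5 [5y] zero: DF = P = 4223/5000 ≈ 0.844600
step 6 [6y] swap r/1=589/17947: DF=(1 − 589/17947·(0.981700+0.938700+0.903900+0.891900+0.844600))/(1+589/17947) = 8233/10000 ≈ 0.823300
step 7 [7y] swap r/1=2160/61681: DF=(1 − 2160/61681·(0.981700+0.938700+0.903900+0.891900+0.844600+0.823300))/(1+2160/61681) = 98/125 ≈ 0.784000
step 8 [8y] swap r/1=2202/69479: DF=(1 − 2202/69479·(0.981700+0.938700+0.903900+0.891900+0.844600+0.823300+0.784000))/(1+2202/69479) = 3899/5000 ≈ 0.779800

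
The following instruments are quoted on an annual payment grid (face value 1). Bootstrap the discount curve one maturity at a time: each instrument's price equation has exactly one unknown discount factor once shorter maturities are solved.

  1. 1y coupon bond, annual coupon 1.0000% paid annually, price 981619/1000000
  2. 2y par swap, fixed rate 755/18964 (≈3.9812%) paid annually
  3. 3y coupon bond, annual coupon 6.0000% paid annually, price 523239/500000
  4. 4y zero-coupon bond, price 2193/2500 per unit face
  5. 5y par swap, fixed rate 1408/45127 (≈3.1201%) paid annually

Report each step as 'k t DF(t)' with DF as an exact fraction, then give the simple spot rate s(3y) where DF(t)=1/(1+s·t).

step 1 [1y] bond c/1=1/100: DF=(981619/1000000 − 1/100·(0))/(1+1/100) = 9719/10000 ≈ 0.971900
step 2 [2y] swap r/1=755/18964: DF=(1 − 755/18964·(0.971900))/(1+755/18964) = 1849/2000 ≈ 0.924500
step 3 [3y] bond c/1=3/50: DF=(523239/500000 − 3/50·(0.971900+0.924500))/(1+3/50) = 8799/10000 ≈ 0.879900
step 4 [4y] zero: DF = P = 2193/2500 ≈ 0.877200
step 5 [5y] swap r/1=1408/45127: DF=(1 − 1408/45127·(0.971900+0.924500+0.879900+0.877200))/(1+1408/45127) = 537/625 ≈ 0.859200

1 1 9719/10000
2 2 1849/2000
3 3 8799/10000
4 4 2193/2500
5 5 537/625
s(3y) = (1/(8799/10000) − 1)/(3) = 1201/26397 ≈ 4.5498%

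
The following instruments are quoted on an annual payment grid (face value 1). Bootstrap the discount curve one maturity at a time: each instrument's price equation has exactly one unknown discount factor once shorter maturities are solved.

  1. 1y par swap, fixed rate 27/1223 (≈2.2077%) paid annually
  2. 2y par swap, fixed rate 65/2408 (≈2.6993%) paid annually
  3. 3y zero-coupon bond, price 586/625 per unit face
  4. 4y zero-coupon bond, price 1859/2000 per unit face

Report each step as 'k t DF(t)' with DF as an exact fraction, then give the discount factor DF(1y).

step 1 [1y] swap r/1=27/1223: DF=(1 − 27/1223·(0))/(1+27/1223) = 1223/1250 ≈ 0.978400
step 2 [2y] swap r/1=65/2408: DF=(1 − 65/2408·(0.978400))/(1+65/2408) = 237/250 ≈ 0.948000
step 3 [3y] zero: DF = P = 586/625 ≈ 0.937600
step 4 [4y] zero: DF = P = 1859/2000 ≈ 0.929500

1 1 1223/1250
2 2 237/250
3 3 586/625
4 4 1859/2000
DF(1y) = 1223/1250 ≈ 0.978400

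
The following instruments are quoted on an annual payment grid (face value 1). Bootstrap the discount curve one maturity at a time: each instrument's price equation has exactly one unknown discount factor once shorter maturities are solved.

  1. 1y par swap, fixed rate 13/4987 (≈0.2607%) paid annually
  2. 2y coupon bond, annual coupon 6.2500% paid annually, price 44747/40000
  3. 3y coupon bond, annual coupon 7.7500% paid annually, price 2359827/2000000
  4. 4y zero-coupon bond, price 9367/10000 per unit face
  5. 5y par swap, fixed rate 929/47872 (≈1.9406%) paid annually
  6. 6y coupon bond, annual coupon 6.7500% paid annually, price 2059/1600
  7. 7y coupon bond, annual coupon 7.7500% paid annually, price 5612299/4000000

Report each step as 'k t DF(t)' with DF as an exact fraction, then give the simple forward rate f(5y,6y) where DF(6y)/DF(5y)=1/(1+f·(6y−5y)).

1 1 4987/5000
2 2 4971/5000
3 3 4759/5000
4 4 9367/10000
5 5 9071/10000
6 6 2257/2500
7 7 8929/10000
f(5y,6y) = ((9071/10000)/(2257/2500) − 1)/(1) = 43/9028 ≈ 0.4763%

step 1 [1y] swap r/1=13/4987: DF=(1 − 13/4987·(0))/(1+13/4987) = 4987/5000 ≈ 0.997400
step 2 [2y] bond c/1=1/16: DF=(44747/40000 − 1/16·(0.997400))/(1+1/16) = 4971/5000 ≈ 0.994200
step 3 [3y] bond c/1=31/400: DF=(2359827/2000000 − 31/400·(0.997400+0.994200))/(1+31/400) = 4759/5000 ≈ 0.951800
step 4 [4y] zero: DF = P = 9367/10000 ≈ 0.936700
step 5 [5y] swap r/1=929/47872: DF=(1 − 929/47872·(0.997400+0.994200+0.951800+0.936700))/(1+929/47872) = 9071/10000 ≈ 0.907100
step 6 [6y] bond c/1=27/400: DF=(2059/1600 − 27/400·(0.997400+0.994200+0.951800+0.936700+0.907100))/(1+27/400) = 2257/2500 ≈ 0.902800
step 7 [7y] bond c/1=31/400: DF=(5612299/4000000 − 31/400·(0.997400+0.994200+0.951800+0.936700+0.907100+0.902800))/(1+31/400) = 8929/10000 ≈ 0.892900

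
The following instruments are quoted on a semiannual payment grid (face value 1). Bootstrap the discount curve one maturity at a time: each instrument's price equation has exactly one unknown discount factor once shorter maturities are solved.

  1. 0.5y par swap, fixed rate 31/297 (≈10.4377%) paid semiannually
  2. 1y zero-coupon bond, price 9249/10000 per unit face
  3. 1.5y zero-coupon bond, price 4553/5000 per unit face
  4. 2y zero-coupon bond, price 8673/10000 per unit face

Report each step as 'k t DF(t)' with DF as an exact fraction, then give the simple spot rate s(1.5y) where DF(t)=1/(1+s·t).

step 1 [0.5y] swap r/2=31/594: DF=(1 − 31/594·(0))/(1+31/594) = 594/625 ≈ 0.950400
step 2 [1y] zero: DF = P = 9249/10000 ≈ 0.924900
step 3 [1.5y] zero: DF = P = 4553/5000 ≈ 0.910600
step 4 [2y] zero: DF = P = 8673/10000 ≈ 0.867300

1 1/2 594/625
2 1 9249/10000
3 3/2 4553/5000
4 2 8673/10000
s(1.5y) = (1/(4553/5000) − 1)/(3/2) = 298/4553 ≈ 6.5451%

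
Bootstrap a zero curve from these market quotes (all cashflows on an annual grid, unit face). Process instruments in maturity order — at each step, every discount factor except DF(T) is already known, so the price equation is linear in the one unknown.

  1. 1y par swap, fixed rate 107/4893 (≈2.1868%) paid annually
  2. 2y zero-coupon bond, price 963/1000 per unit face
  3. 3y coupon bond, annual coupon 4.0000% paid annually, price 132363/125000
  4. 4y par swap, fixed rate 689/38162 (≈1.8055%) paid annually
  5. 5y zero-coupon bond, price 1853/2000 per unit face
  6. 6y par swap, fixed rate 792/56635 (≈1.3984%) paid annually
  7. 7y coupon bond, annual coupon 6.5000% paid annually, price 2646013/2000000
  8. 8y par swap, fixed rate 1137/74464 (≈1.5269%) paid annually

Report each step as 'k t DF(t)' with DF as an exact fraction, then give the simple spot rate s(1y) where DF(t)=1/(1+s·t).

step 1 [1y] swap r/1=107/4893: DF=(1 − 107/4893·(0))/(1+107/4893) = 4893/5000 ≈ 0.978600
step 2 [2y] zero: DF = P = 963/1000 ≈ 0.963000
step 3 [3y] bond c/1=1/25: DF=(132363/125000 − 1/25·(0.978600+0.963000))/(1+1/25) = 1887/2000 ≈ 0.943500
step 4 [4y] swap r/1=689/38162: DF=(1 − 689/38162·(0.978600+0.963000+0.943500))/(1+689/38162) = 9311/10000 ≈ 0.931100
step 5 [5y] zero: DF = P = 1853/2000 ≈ 0.926500
step 6 [6y] swap r/1=792/56635: DF=(1 − 792/56635·(0.978600+0.963000+0.943500+0.931100+0.926500))/(1+792/56635) = 1151/1250 ≈ 0.920800
step 7 [7y] bond c/1=13/200: DF=(2646013/2000000 − 13/200·(0.978600+0.963000+0.943500+0.931100+0.926500+0.920800))/(1+13/200) = 4483/5000 ≈ 0.896600
step 8 [8y] swap r/1=1137/74464: DF=(1 − 1137/74464·(0.978600+0.963000+0.943500+0.931100+0.926500+0.920800+0.896600))/(1+1137/74464) = 8863/10000 ≈ 0.886300

1 1 4893/5000
2 2 963/1000
3 3 1887/2000
4 4 9311/10000
5 5 1853/2000
6 6 1151/1250
7 7 4483/5000
8 8 8863/10000
s(1y) = (1/(4893/5000) − 1)/(1) = 107/4893 ≈ 2.1868%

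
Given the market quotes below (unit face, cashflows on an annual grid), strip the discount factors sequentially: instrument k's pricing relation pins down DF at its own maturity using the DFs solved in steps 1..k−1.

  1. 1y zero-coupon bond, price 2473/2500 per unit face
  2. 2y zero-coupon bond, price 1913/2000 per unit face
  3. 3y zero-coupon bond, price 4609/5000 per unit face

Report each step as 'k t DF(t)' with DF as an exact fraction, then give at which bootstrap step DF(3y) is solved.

step 1 [1y] zero: DF = P = 2473/2500 ≈ 0.989200
step 2 [2y] zero: DF = P = 1913/2000 ≈ 0.956500
step 3 [3y] zero: DF = P = 4609/5000 ≈ 0.921800

1 1 2473/2500
2 2 1913/2000
3 3 4609/5000
DF(3y) is solved at step 3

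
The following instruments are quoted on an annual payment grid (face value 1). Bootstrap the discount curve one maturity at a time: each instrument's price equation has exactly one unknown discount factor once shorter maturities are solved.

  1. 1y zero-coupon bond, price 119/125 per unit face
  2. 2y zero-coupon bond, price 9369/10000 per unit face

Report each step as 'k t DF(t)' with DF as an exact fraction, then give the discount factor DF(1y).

1 1 119/125
2 2 9369/10000
DF(1y) = 119/125 ≈ 0.952000

step 1 [1y] zero: DF = P = 119/125 ≈ 0.952000
step 2 [2y] zero: DF = P = 9369/10000 ≈ 0.936900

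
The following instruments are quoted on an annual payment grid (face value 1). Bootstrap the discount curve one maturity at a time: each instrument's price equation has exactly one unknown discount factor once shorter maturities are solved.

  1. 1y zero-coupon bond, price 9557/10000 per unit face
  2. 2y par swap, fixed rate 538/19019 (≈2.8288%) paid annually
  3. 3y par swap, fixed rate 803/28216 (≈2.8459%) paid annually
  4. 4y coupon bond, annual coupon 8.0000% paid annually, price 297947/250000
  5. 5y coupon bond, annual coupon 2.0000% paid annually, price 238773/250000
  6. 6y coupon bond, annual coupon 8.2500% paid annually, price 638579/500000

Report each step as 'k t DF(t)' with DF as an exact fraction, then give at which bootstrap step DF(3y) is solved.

step 1 [1y] zero: DF = P = 9557/10000 ≈ 0.955700
step 2 [2y] swap r/1=538/19019: DF=(1 − 538/19019·(0.955700))/(1+538/19019) = 4731/5000 ≈ 0.946200
step 3 [3y] swap r/1=803/28216: DF=(1 − 803/28216·(0.955700+0.946200))/(1+803/28216) = 9197/10000 ≈ 0.919700
step 4 [4y] bond c/1=2/25: DF=(297947/250000 − 2/25·(0.955700+0.946200+0.919700))/(1+2/25) = 1789/2000 ≈ 0.894500
step 5 [5y] bond c/1=1/50: DF=(238773/250000 − 1/50·(0.955700+0.946200+0.919700+0.894500))/(1+1/50) = 1727/2000 ≈ 0.863500
step 6 [6y] bond c/1=33/400: DF=(638579/500000 − 33/400·(0.955700+0.946200+0.919700+0.894500+0.863500))/(1+33/400) = 2077/2500 ≈ 0.830800

1 1 9557/10000
2 2 4731/5000
3 3 9197/10000
4 4 1789/2000
5 5 1727/2000
6 6 2077/2500
DF(3y) is solved at step 3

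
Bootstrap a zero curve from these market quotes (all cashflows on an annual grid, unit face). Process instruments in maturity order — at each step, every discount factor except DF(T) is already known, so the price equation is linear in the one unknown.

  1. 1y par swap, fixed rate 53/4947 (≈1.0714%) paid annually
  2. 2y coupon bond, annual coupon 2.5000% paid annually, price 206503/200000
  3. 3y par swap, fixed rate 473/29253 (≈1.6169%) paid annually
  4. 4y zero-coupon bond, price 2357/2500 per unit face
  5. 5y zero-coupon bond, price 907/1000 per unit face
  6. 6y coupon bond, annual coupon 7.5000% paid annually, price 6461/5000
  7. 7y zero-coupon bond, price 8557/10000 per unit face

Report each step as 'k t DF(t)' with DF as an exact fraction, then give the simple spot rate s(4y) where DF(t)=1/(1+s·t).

step 1 [1y] swap r/1=53/4947: DF=(1 − 53/4947·(0))/(1+53/4947) = 4947/5000 ≈ 0.989400
step 2 [2y] bond c/1=1/40: DF=(206503/200000 − 1/40·(0.989400))/(1+1/40) = 1229/1250 ≈ 0.983200
step 3 [3y] swap r/1=473/29253: DF=(1 − 473/29253·(0.989400+0.983200))/(1+473/29253) = 9527/10000 ≈ 0.952700
step 4 [4y] zero: DF = P = 2357/2500 ≈ 0.942800
step 5 [5y] zero: DF = P = 907/1000 ≈ 0.907000
step 6 [6y] bond c/1=3/40: DF=(6461/5000 − 3/40·(0.989400+0.983200+0.952700+0.942800+0.907000))/(1+3/40) = 8689/10000 ≈ 0.868900
step 7 [7y] zero: DF = P = 8557/10000 ≈ 0.855700

1 1 4947/5000
2 2 1229/1250
3 3 9527/10000
4 4 2357/2500
5 5 907/1000
6 6 8689/10000
7 7 8557/10000
s(4y) = (1/(2357/2500) − 1)/(4) = 143/9428 ≈ 1.5168%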